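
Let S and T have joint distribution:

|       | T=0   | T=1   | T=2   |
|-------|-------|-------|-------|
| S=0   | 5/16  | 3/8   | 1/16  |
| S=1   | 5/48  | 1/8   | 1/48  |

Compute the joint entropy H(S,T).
H(S,T) = -Σ P(S,T) log₂ P(S,T), summed over the non-zero cells:
H(S,T) = -[(5/16)·log₂(5/16) + (3/8)·log₂(3/8) + (1/16)·log₂(1/16) + (5/48)·log₂(5/48) + (1/8)·log₂(1/8) + (1/48)·log₂(1/48)]
  = 0.5244 + 0.5306 + 0.2500 + 0.3399 + 0.3750 + 0.1164
  = 2.1363 bits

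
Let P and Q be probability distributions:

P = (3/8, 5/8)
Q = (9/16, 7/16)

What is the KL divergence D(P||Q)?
D(P||Q) = Σ P(i) log₂(P(i)/Q(i))
  i=0: (3/8) × log₂((3/8)/(9/16)) = (3/8) × log₂(2/3) = -0.2194
  i=1: (5/8) × log₂((5/8)/(7/16)) = (5/8) × log₂(10/7) = 0.3216
D(P||Q) = -0.2194 + 0.3216
  = 0.1022 bits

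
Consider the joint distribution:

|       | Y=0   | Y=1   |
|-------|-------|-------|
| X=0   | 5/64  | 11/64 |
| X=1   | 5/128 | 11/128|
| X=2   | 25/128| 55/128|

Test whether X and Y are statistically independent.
Marginal P(X) (row sums):
  P(X=0) = 5/64 + 11/64 = 1/4
  P(X=1) = 5/128 + 11/128 = 1/8
  P(X=2) = 25/128 + 55/128 = 5/8
Marginal P(Y) (column sums):
  P(Y=0) = 5/64 + 5/128 + 25/128 = 5/16
  P(Y=1) = 11/64 + 11/128 + 55/128 = 11/16

X and Y are independent iff P(X=i,Y=j) = P(X=i)·P(Y=j) for every cell.
  P(X=0)·P(Y=0) = 1/4 × 5/16 = 5/64 = P(X=0,Y=0) ✓
  P(X=0)·P(Y=1) = 1/4 × 11/16 = 11/64 = P(X=0,Y=1) ✓
  P(X=1)·P(Y=0) = 1/8 × 5/16 = 5/128 = P(X=1,Y=0) ✓
  P(X=1)·P(Y=1) = 1/8 × 11/16 = 11/128 = P(X=1,Y=1) ✓
  P(X=2)·P(Y=0) = 5/8 × 5/16 = 25/128 = P(X=2,Y=0) ✓
  P(X=2)·P(Y=1) = 5/8 × 11/16 = 55/128 = P(X=2,Y=1) ✓

Yes, X and Y are independent: every cell factors, so I(X;Y) = 0 bits.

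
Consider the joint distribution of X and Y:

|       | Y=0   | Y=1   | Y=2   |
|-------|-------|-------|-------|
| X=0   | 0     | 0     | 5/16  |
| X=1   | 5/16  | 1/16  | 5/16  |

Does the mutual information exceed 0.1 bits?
Marginal P(X) (row sums):
  P(X=0) = 0 + 0 + 5/16 = 5/16
  P(X=1) = 5/16 + 1/16 + 5/16 = 11/16
Marginal P(Y) (column sums):
  P(Y=0) = 0 + 5/16 = 5/16
  P(Y=1) = 0 + 1/16 = 1/16
  P(Y=2) = 5/16 + 5/16 = 5/8

H(X) = -[(5/16)·log₂(5/16) + (11/16)·log₂(11/16)]
  = 0.5244 + 0.3716
  = 0.8960 bits
H(Y) = -[(5/16)·log₂(5/16) + (1/16)·log₂(1/16) + (5/8)·log₂(5/8)]
  = 0.5244 + 0.2500 + 0.4238
  = 1.1982 bits
H(X,Y) = -[(5/16)·log₂(5/16) + (5/16)·log₂(5/16) + (1/16)·log₂(1/16) + (5/16)·log₂(5/16)]
  = 0.5244 + 0.5244 + 0.2500 + 0.5244
  = 1.8232 bits

I(X;Y) = H(X) + H(Y) - H(X,Y)
  = 0.8960 + 1.1982 - 1.8232
  = 0.2710 bits

Yes. I(X;Y) = 0.2710 bits, which is > 0.1 bits.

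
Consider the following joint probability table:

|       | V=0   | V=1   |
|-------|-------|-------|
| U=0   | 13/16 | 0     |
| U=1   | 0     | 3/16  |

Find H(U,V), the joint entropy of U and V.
H(U,V) = -Σ P(U,V) log₂ P(U,V), summed over the non-zero cells:
H(U,V) = -[(13/16)·log₂(13/16) + (3/16)·log₂(3/16)]
  = 0.2434 + 0.4528
  = 0.6962 bits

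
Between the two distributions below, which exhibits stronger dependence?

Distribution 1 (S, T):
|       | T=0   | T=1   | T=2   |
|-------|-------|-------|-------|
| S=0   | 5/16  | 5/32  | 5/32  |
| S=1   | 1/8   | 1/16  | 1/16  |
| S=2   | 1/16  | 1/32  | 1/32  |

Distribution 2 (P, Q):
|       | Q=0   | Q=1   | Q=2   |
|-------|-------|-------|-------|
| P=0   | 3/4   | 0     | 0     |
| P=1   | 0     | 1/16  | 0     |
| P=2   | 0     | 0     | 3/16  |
Distribution 1 (S, T):
Marginal P(S) (row sums):
  P(S=0) = 5/16 + 5/32 + 5/32 = 5/8
  P(S=1) = 1/8 + 1/16 + 1/16 = 1/4
  P(S=2) = 1/16 + 1/32 + 1/32 = 1/8
Marginal P(T) (column sums):
  P(T=0) = 5/16 + 1/8 + 1/16 = 1/2
  P(T=1) = 5/32 + 1/16 + 1/32 = 1/4
  P(T=2) = 5/32 + 1/16 + 1/32 = 1/4

H(S) = -[(5/8)·log₂(5/8) + (1/4)·log₂(1/4) + (1/8)·log₂(1/8)]
  = 0.4238 + 0.5000 + 0.3750
  = 1.2988 bits
H(T) = -[(1/2)·log₂(1/2) + (1/4)·log₂(1/4) + (1/4)·log₂(1/4)]
  = 0.5000 + 0.5000 + 0.5000
  = 1.5000 bits
H(S,T) = -[(5/16)·log₂(5/16) + (5/32)·log₂(5/32) + (5/32)·log₂(5/32) + (1/8)·log₂(1/8) + (1/16)·log₂(1/16) + (1/16)·log₂(1/16) + (1/16)·log₂(1/16) + (1/32)·log₂(1/32) + (1/32)·log₂(1/32)]
  = 0.5244 + 0.4184 + 0.4184 + 0.3750 + 0.2500 + 0.2500 + 0.2500 + 0.1563 + 0.1563
  = 2.7988 bits

I(S;T) = H(S) + H(T) - H(S,T)
  = 1.2988 + 1.5000 - 2.7988
  = 0.0000 bits

Distribution 2 (P, Q):
Marginal P(P) (row sums):
  P(P=0) = 3/4 + 0 + 0 = 3/4
  P(P=1) = 0 + 1/16 + 0 = 1/16
  P(P=2) = 0 + 0 + 3/16 = 3/16
Marginal P(Q) (column sums):
  P(Q=0) = 3/4 + 0 + 0 = 3/4
  P(Q=1) = 0 + 1/16 + 0 = 1/16
  P(Q=2) = 0 + 0 + 3/16 = 3/16

H(P) = -[(3/4)·log₂(3/4) + (1/16)·log₂(1/16) + (3/16)·log₂(3/16)]
  = 0.3113 + 0.2500 + 0.4528
  = 1.0141 bits
H(Q) = -[(3/4)·log₂(3/4) + (1/16)·log₂(1/16) + (3/16)·log₂(3/16)]
  = 0.3113 + 0.2500 + 0.4528
  = 1.0141 bits
H(P,Q) = -[(3/4)·log₂(3/4) + (1/16)·log₂(1/16) + (3/16)·log₂(3/16)]
  = 0.3113 + 0.2500 + 0.4528
  = 1.0141 bits

I(P;Q) = H(P) + H(Q) - H(P,Q)
  = 1.0141 + 1.0141 - 1.0141
  = 1.0141 bits

I(P;Q) = 1.0141 bits > I(S;T) = 0.0000 bits, so (P, Q) has the higher mutual information (stronger dependence).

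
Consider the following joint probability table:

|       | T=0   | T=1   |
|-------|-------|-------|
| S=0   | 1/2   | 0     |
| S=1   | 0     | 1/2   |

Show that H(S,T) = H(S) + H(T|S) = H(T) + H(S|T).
Marginal P(S) (row sums):
  P(S=0) = 1/2 + 0 = 1/2
  P(S=1) = 0 + 1/2 = 1/2
Marginal P(T) (column sums):
  P(T=0) = 1/2 + 0 = 1/2
  P(T=1) = 0 + 1/2 = 1/2

Decomposition 1: H(S) + H(T|S)
H(S) = -[(1/2)·log₂(1/2) + (1/2)·log₂(1/2)]
  = 0.5000 + 0.5000
  = 1.0000 bits
H(T|S) = -Σ P(S,T)·log₂ P(T|S), where P(T|S) = P(S,T) / P(S)
  (cells with P(S,T) = 0 contribute 0)
  (S=0,T=0): P(T|S) = (1/2)/(1/2) = 1;  -(1/2)·log₂(1) = 0.0000
  (S=1,T=1): P(T|S) = (1/2)/(1/2) = 1;  -(1/2)·log₂(1) = 0.0000
H(T|S) = 0.0000 + 0.0000
  = 0.0000 bits
H(S) + H(T|S) = 1.0000 + 0.0000 = 1.0000 bits

Decomposition 2: H(T) + H(S|T)
H(T) = -[(1/2)·log₂(1/2) + (1/2)·log₂(1/2)]
  = 0.5000 + 0.5000
  = 1.0000 bits
H(S|T) = -Σ P(S,T)·log₂ P(S|T), where P(S|T) = P(S,T) / P(T)
  (cells with P(S,T) = 0 contribute 0)
  (S=0,T=0): P(S|T) = (1/2)/(1/2) = 1;  -(1/2)·log₂(1) = 0.0000
  (S=1,T=1): P(S|T) = (1/2)/(1/2) = 1;  -(1/2)·log₂(1) = 0.0000
H(S|T) = 0.0000 + 0.0000
  = 0.0000 bits
H(T) + H(S|T) = 1.0000 + 0.0000 = 1.0000 bits

Direct computation of the joint entropy:
H(S,T) = -[(1/2)·log₂(1/2) + (1/2)·log₂(1/2)]
  = 0.5000 + 0.5000
  = 1.0000 bits

All three agree: H(S,T) = 1.0000 bits ✓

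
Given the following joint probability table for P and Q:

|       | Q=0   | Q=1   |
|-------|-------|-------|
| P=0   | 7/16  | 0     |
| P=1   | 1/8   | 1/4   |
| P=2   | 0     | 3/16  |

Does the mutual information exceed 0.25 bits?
Marginal P(P) (row sums):
  P(P=0) = 7/16 + 0 = 7/16
  P(P=1) = 1/8 + 1/4 = 3/8
  P(P=2) = 0 + 3/16 = 3/16
Marginal P(Q) (column sums):
  P(Q=0) = 7/16 + 1/8 + 0 = 9/16
  P(Q=1) = 0 + 1/4 + 3/16 = 7/16

H(P) = -[(7/16)·log₂(7/16) + (3/8)·log₂(3/8) + (3/16)·log₂(3/16)]
  = 0.5218 + 0.5306 + 0.4528
  = 1.5052 bits
H(Q) = -[(9/16)·log₂(9/16) + (7/16)·log₂(7/16)]
  = 0.4669 + 0.5218
  = 0.9887 bits
H(P,Q) = -[(7/16)·log₂(7/16) + (1/8)·log₂(1/8) + (1/4)·log₂(1/4) + (3/16)·log₂(3/16)]
  = 0.5218 + 0.3750 + 0.5000 + 0.4528
  = 1.8496 bits

I(P;Q) = H(P) + H(Q) - H(P,Q)
  = 1.5052 + 0.9887 - 1.8496
  = 0.6443 bits

Yes. I(P;Q) = 0.6443 bits, which is > 0.25 bits.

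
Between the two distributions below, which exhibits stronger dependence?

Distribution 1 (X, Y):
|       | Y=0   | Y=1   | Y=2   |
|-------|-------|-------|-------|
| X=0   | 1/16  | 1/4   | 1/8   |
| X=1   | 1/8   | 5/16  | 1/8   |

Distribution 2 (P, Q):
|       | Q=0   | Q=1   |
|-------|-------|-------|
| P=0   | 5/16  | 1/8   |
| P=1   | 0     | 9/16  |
Distribution 1 (X, Y):
Marginal P(X) (row sums):
  P(X=0) = 1/16 + 1/4 + 1/8 = 7/16
  P(X=1) = 1/8 + 5/16 + 1/8 = 9/16
Marginal P(Y) (column sums):
  P(Y=0) = 1/16 + 1/8 = 3/16
  P(Y=1) = 1/4 + 5/16 = 9/16
  P(Y=2) = 1/8 + 1/8 = 1/4

H(X) = -[(7/16)·log₂(7/16) + (9/16)·log₂(9/16)]
  = 0.5218 + 0.4669
  = 0.9887 bits
H(Y) = -[(3/16)·log₂(3/16) + (9/16)·log₂(9/16) + (1/4)·log₂(1/4)]
  = 0.4528 + 0.4669 + 0.5000
  = 1.4197 bits
H(X,Y) = -[(1/16)·log₂(1/16) + (1/4)·log₂(1/4) + (1/8)·log₂(1/8) + (1/8)·log₂(1/8) + (5/16)·log₂(5/16) + (1/8)·log₂(1/8)]
  = 0.2500 + 0.5000 + 0.3750 + 0.3750 + 0.5244 + 0.3750
  = 2.3994 bits

I(X;Y) = H(X) + H(Y) - H(X,Y)
  = 0.9887 + 1.4197 - 2.3994
  = 0.0090 bits

Distribution 2 (P, Q):
Marginal P(P) (row sums):
  P(P=0) = 5/16 + 1/8 = 7/16
  P(P=1) = 0 + 9/16 = 9/16
Marginal P(Q) (column sums):
  P(Q=0) = 5/16 + 0 = 5/16
  P(Q=1) = 1/8 + 9/16 = 11/16

H(P) = -[(7/16)·log₂(7/16) + (9/16)·log₂(9/16)]
  = 0.5218 + 0.4669
  = 0.9887 bits
H(Q) = -[(5/16)·log₂(5/16) + (11/16)·log₂(11/16)]
  = 0.5244 + 0.3716
  = 0.8960 bits
H(P,Q) = -[(5/16)·log₂(5/16) + (1/8)·log₂(1/8) + (9/16)·log₂(9/16)]
  = 0.5244 + 0.3750 + 0.4669
  = 1.3663 bits

I(P;Q) = H(P) + H(Q) - H(P,Q)
  = 0.9887 + 0.8960 - 1.3663
  = 0.5184 bits

I(P;Q) = 0.5184 bits > I(X;Y) = 0.0090 bits, so (P, Q) has the higher mutual information (stronger dependence).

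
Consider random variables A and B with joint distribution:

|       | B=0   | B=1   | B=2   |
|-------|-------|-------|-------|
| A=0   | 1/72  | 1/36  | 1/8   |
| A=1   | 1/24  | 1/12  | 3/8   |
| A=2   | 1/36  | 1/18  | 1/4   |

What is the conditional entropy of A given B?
Marginal P(B) (column sums):
  P(B=0) = 1/72 + 1/24 + 1/36 = 1/12
  P(B=1) = 1/36 + 1/12 + 1/18 = 1/6
  P(B=2) = 1/8 + 3/8 + 1/4 = 3/4

H(A|B) = -Σ P(A,B)·log₂ P(A|B), where P(A|B) = P(A,B) / P(B)
  (A=0,B=0): P(A|B) = (1/72)/(1/12) = 1/6;  -(1/72)·log₂(1/6) = 0.0359
  (A=0,B=1): P(A|B) = (1/36)/(1/6) = 1/6;  -(1/36)·log₂(1/6) = 0.0718
  (A=0,B=2): P(A|B) = (1/8)/(3/4) = 1/6;  -(1/8)·log₂(1/6) = 0.3231
  (A=1,B=0): P(A|B) = (1/24)/(1/12) = 1/2;  -(1/24)·log₂(1/2) = 0.0417
  (A=1,B=1): P(A|B) = (1/12)/(1/6) = 1/2;  -(1/12)·log₂(1/2) = 0.0833
  (A=1,B=2): P(A|B) = (3/8)/(3/4) = 1/2;  -(3/8)·log₂(1/2) = 0.3750
  (A=2,B=0): P(A|B) = (1/36)/(1/12) = 1/3;  -(1/36)·log₂(1/3) = 0.0440
  (A=2,B=1): P(A|B) = (1/18)/(1/6) = 1/3;  -(1/18)·log₂(1/3) = 0.0881
  (A=2,B=2): P(A|B) = (1/4)/(3/4) = 1/3;  -(1/4)·log₂(1/3) = 0.3962
H(A|B) = 0.0359 + 0.0718 + 0.3231 + 0.0417 + 0.0833 + 0.3750 + 0.0440 + 0.0881 + 0.3962
  = 1.4591 bits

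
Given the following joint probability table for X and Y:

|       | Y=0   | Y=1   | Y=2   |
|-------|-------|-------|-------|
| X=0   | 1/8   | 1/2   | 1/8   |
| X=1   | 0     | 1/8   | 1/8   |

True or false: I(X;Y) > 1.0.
Marginal P(X) (row sums):
  P(X=0) = 1/8 + 1/2 + 1/8 = 3/4
  P(X=1) = 0 + 1/8 + 1/8 = 1/4
Marginal P(Y) (column sums):
  P(Y=0) = 1/8 + 0 = 1/8
  P(Y=1) = 1/2 + 1/8 = 5/8
  P(Y=2) = 1/8 + 1/8 = 1/4

H(X) = -[(3/4)·log₂(3/4) + (1/4)·log₂(1/4)]
  = 0.3113 + 0.5000
  = 0.8113 bits
H(Y) = -[(1/8)·log₂(1/8) + (5/8)·log₂(5/8) + (1/4)·log₂(1/4)]
  = 0.3750 + 0.4238 + 0.5000
  = 1.2988 bits
H(X,Y) = -[(1/8)·log₂(1/8) + (1/2)·log₂(1/2) + (1/8)·log₂(1/8) + (1/8)·log₂(1/8) + (1/8)·log₂(1/8)]
  = 0.3750 + 0.5000 + 0.3750 + 0.3750 + 0.3750
  = 2.0000 bits

I(X;Y) = H(X) + H(Y) - H(X,Y)
  = 0.8113 + 1.2988 - 2.0000
  = 0.1101 bits

False. I(X;Y) = 0.1101 bits, which is ≤ 1.0 bits.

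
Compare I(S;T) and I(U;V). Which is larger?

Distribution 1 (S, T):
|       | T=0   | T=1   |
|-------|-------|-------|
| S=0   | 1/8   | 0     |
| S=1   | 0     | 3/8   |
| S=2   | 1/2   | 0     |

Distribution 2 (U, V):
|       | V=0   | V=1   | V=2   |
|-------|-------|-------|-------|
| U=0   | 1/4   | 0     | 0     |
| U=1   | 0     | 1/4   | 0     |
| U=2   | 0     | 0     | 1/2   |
Distribution 1 (S, T):
Marginal P(S) (row sums):
  P(S=0) = 1/8 + 0 = 1/8
  P(S=1) = 0 + 3/8 = 3/8
  P(S=2) = 1/2 + 0 = 1/2
Marginal P(T) (column sums):
  P(T=0) = 1/8 + 0 + 1/2 = 5/8
  P(T=1) = 0 + 3/8 + 0 = 3/8

H(S) = -[(1/8)·log₂(1/8) + (3/8)·log₂(3/8) + (1/2)·log₂(1/2)]
  = 0.3750 + 0.5306 + 0.5000
  = 1.4056 bits
H(T) = -[(5/8)·log₂(5/8) + (3/8)·log₂(3/8)]
  = 0.4238 + 0.5306
  = 0.9544 bits
H(S,T) = -[(1/8)·log₂(1/8) + (3/8)·log₂(3/8) + (1/2)·log₂(1/2)]
  = 0.3750 + 0.5306 + 0.5000
  = 1.4056 bits

I(S;T) = H(S) + H(T) - H(S,T)
  = 1.4056 + 0.9544 - 1.4056
  = 0.9544 bits

Distribution 2 (U, V):
Marginal P(U) (row sums):
  P(U=0) = 1/4 + 0 + 0 = 1/4
  P(U=1) = 0 + 1/4 + 0 = 1/4
  P(U=2) = 0 + 0 + 1/2 = 1/2
Marginal P(V) (column sums):
  P(V=0) = 1/4 + 0 + 0 = 1/4
  P(V=1) = 0 + 1/4 + 0 = 1/4
  P(V=2) = 0 + 0 + 1/2 = 1/2

H(U) = -[(1/4)·log₂(1/4) + (1/4)·log₂(1/4) + (1/2)·log₂(1/2)]
  = 0.5000 + 0.5000 + 0.5000
  = 1.5000 bits
H(V) = -[(1/4)·log₂(1/4) + (1/4)·log₂(1/4) + (1/2)·log₂(1/2)]
  = 0.5000 + 0.5000 + 0.5000
  = 1.5000 bits
H(U,V) = -[(1/4)·log₂(1/4) + (1/4)·log₂(1/4) + (1/2)·log₂(1/2)]
  = 0.5000 + 0.5000 + 0.5000
  = 1.5000 bits

I(U;V) = H(U) + H(V) - H(U,V)
  = 1.5000 + 1.5000 - 1.5000
  = 1.5000 bits

I(U;V) = 1.5000 bits > I(S;T) = 0.9544 bits, so (U, V) has the higher mutual information (stronger dependence).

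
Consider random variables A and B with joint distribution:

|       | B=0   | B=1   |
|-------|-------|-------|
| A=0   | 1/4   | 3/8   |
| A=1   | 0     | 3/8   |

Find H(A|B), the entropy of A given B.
Marginal P(B) (column sums):
  P(B=0) = 1/4 + 0 = 1/4
  P(B=1) = 3/8 + 3/8 = 3/4

H(A|B) = -Σ P(A,B)·log₂ P(A|B), where P(A|B) = P(A,B) / P(B)
  (cells with P(A,B) = 0 contribute 0)
  (A=0,B=0): P(A|B) = (1/4)/(1/4) = 1;  -(1/4)·log₂(1) = 0.0000
  (A=0,B=1): P(A|B) = (3/8)/(3/4) = 1/2;  -(3/8)·log₂(1/2) = 0.3750
  (A=1,B=1): P(A|B) = (3/8)/(3/4) = 1/2;  -(3/8)·log₂(1/2) = 0.3750
H(A|B) = 0.0000 + 0.3750 + 0.3750
  = 0.7500 bits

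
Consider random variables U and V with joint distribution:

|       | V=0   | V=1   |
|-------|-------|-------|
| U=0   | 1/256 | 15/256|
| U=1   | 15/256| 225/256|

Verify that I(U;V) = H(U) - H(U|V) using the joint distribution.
Left side, from I(U;V) = H(U) + H(V) - H(U,V):
Marginal P(U) (row sums):
  P(U=0) = 1/256 + 15/256 = 1/16
  P(U=1) = 15/256 + 225/256 = 15/16
Marginal P(V) (column sums):
  P(V=0) = 1/256 + 15/256 = 1/16
  P(V=1) = 15/256 + 225/256 = 15/16

H(U) = -[(1/16)·log₂(1/16) + (15/16)·log₂(15/16)]
  = 0.2500 + 0.0873
  = 0.3373 bits
H(V) = -[(1/16)·log₂(1/16) + (15/16)·log₂(15/16)]
  = 0.2500 + 0.0873
  = 0.3373 bits
H(U,V) = -[(1/256)·log₂(1/256) + (15/256)·log₂(15/256) + (15/256)·log₂(15/256) + (225/256)·log₂(225/256)]
  = 0.0313 + 0.2398 + 0.2398 + 0.1637
  = 0.6746 bits

I(U;V) = H(U) + H(V) - H(U,V)
  = 0.3373 + 0.3373 - 0.6746
  = 0.0000 bits

Right side, with H(U|V) computed directly from the conditional probabilities:
H(U|V) = -Σ P(U,V)·log₂ P(U|V), where P(U|V) = P(U,V) / P(V)
  (U=0,V=0): P(U|V) = (1/256)/(1/16) = 1/16;  -(1/256)·log₂(1/16) = 0.0156
  (U=0,V=1): P(U|V) = (15/256)/(15/16) = 1/16;  -(15/256)·log₂(1/16) = 0.2344
  (U=1,V=0): P(U|V) = (15/256)/(1/16) = 15/16;  -(15/256)·log₂(15/16) = 0.0055
  (U=1,V=1): P(U|V) = (225/256)/(15/16) = 15/16;  -(225/256)·log₂(15/16) = 0.0818
H(U|V) = 0.0156 + 0.2344 + 0.0055 + 0.0818
  = 0.3373 bits
H(U) - H(U|V) = 0.3373 - 0.3373 = 0.0000 bits

Both sides equal 0.0000 bits, so I(U;V) = H(U) - H(U|V) ✓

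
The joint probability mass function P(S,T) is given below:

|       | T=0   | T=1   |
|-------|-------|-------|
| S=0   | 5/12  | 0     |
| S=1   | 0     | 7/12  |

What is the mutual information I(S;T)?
Marginal P(S) (row sums):
  P(S=0) = 5/12 + 0 = 5/12
  P(S=1) = 0 + 7/12 = 7/12
Marginal P(T) (column sums):
  P(T=0) = 5/12 + 0 = 5/12
  P(T=1) = 0 + 7/12 = 7/12

H(S) = -[(5/12)·log₂(5/12) + (7/12)·log₂(7/12)]
  = 0.5263 + 0.4536
  = 0.9799 bits
H(T) = -[(5/12)·log₂(5/12) + (7/12)·log₂(7/12)]
  = 0.5263 + 0.4536
  = 0.9799 bits
H(S,T) = -[(5/12)·log₂(5/12) + (7/12)·log₂(7/12)]
  = 0.5263 + 0.4536
  = 0.9799 bits

I(S;T) = H(S) + H(T) - H(S,T)
  = 0.9799 + 0.9799 - 0.9799
  = 0.9799 bits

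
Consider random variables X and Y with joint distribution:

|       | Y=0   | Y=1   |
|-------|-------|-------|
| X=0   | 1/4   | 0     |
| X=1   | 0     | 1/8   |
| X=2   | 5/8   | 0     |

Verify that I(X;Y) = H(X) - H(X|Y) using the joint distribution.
Left side, from I(X;Y) = H(X) + H(Y) - H(X,Y):
Marginal P(X) (row sums):
  P(X=0) = 1/4 + 0 = 1/4
  P(X=1) = 0 + 1/8 = 1/8
  P(X=2) = 5/8 + 0 = 5/8
Marginal P(Y) (column sums):
  P(Y=0) = 1/4 + 0 + 5/8 = 7/8
  P(Y=1) = 0 + 1/8 + 0 = 1/8

H(X) = -[(1/4)·log₂(1/4) + (1/8)·log₂(1/8) + (5/8)·log₂(5/8)]
  = 0.5000 + 0.3750 + 0.4238
  = 1.2988 bits
H(Y) = -[(7/8)·log₂(7/8) + (1/8)·log₂(1/8)]
  = 0.1686 + 0.3750
  = 0.5436 bits
H(X,Y) = -[(1/4)·log₂(1/4) + (1/8)·log₂(1/8) + (5/8)·log₂(5/8)]
  = 0.5000 + 0.3750 + 0.4238
  = 1.2988 bits

I(X;Y) = H(X) + H(Y) - H(X,Y)
  = 1.2988 + 0.5436 - 1.2988
  = 0.5436 bits

Right side, with H(X|Y) computed directly from the conditional probabilities:
H(X|Y) = -Σ P(X,Y)·log₂ P(X|Y), where P(X|Y) = P(X,Y) / P(Y)
  (cells with P(X,Y) = 0 contribute 0)
  (X=0,Y=0): P(X|Y) = (1/4)/(7/8) = 2/7;  -(1/4)·log₂(2/7) = 0.4518
  (X=1,Y=1): P(X|Y) = (1/8)/(1/8) = 1;  -(1/8)·log₂(1) = 0.0000
  (X=2,Y=0): P(X|Y) = (5/8)/(7/8) = 5/7;  -(5/8)·log₂(5/7) = 0.3034
H(X|Y) = 0.4518 + 0.0000 + 0.3034
  = 0.7552 bits
H(X) - H(X|Y) = 1.2988 - 0.7552 = 0.5436 bits

Both sides equal 0.5436 bits, so I(X;Y) = H(X) - H(X|Y) ✓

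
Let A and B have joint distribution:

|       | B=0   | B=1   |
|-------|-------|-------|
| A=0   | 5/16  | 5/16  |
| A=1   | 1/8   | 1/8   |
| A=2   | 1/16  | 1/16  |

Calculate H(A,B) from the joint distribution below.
H(A,B) = -Σ P(A,B) log₂ P(A,B), summed over the non-zero cells:
H(A,B) = -[(5/16)·log₂(5/16) + (5/16)·log₂(5/16) + (1/8)·log₂(1/8) + (1/8)·log₂(1/8) + (1/16)·log₂(1/16) + (1/16)·log₂(1/16)]
  = 0.5244 + 0.5244 + 0.3750 + 0.3750 + 0.2500 + 0.2500
  = 2.2988 bits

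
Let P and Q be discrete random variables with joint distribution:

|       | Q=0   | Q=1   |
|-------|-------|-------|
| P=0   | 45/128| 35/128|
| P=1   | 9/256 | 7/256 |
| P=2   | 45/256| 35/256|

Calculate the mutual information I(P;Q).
Marginal P(P) (row sums):
  P(P=0) = 45/128 + 35/128 = 5/8
  P(P=1) = 9/256 + 7/256 = 1/16
  P(P=2) = 45/256 + 35/256 = 5/16
Marginal P(Q) (column sums):
  P(Q=0) = 45/128 + 9/256 + 45/256 = 9/16
  P(Q=1) = 35/128 + 7/256 + 35/256 = 7/16

H(P) = -[(5/8)·log₂(5/8) + (1/16)·log₂(1/16) + (5/16)·log₂(5/16)]
  = 0.4238 + 0.2500 + 0.5244
  = 1.1982 bits
H(Q) = -[(9/16)·log₂(9/16) + (7/16)·log₂(7/16)]
  = 0.4669 + 0.5218
  = 0.9887 bits
H(P,Q) = -[(45/128)·log₂(45/128) + (35/128)·log₂(35/128) + (9/256)·log₂(9/256) + (7/256)·log₂(7/256) + (45/256)·log₂(45/256) + (35/256)·log₂(35/256)]
  = 0.5302 + 0.5115 + 0.1698 + 0.1420 + 0.4409 + 0.3925
  = 2.1869 bits

I(P;Q) = H(P) + H(Q) - H(P,Q)
  = 1.1982 + 0.9887 - 2.1869
  = 0.0000 bits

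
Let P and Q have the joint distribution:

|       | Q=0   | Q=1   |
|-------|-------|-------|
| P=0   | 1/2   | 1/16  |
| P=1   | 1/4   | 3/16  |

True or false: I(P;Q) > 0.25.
Marginal P(P) (row sums):
  P(P=0) = 1/2 + 1/16 = 9/16
  P(P=1) = 1/4 + 3/16 = 7/16
Marginal P(Q) (column sums):
  P(Q=0) = 1/2 + 1/4 = 3/4
  P(Q=1) = 1/16 + 3/16 = 1/4

H(P) = -[(9/16)·log₂(9/16) + (7/16)·log₂(7/16)]
  = 0.4669 + 0.5218
  = 0.9887 bits
H(Q) = -[(3/4)·log₂(3/4) + (1/4)·log₂(1/4)]
  = 0.3113 + 0.5000
  = 0.8113 bits
H(P,Q) = -[(1/2)·log₂(1/2) + (1/16)·log₂(1/16) + (1/4)·log₂(1/4) + (3/16)·log₂(3/16)]
  = 0.5000 + 0.2500 + 0.5000 + 0.4528
  = 1.7028 bits

I(P;Q) = H(P) + H(Q) - H(P,Q)
  = 0.9887 + 0.8113 - 1.7028
  = 0.0972 bits

False. I(P;Q) = 0.0972 bits, which is ≤ 0.25 bits.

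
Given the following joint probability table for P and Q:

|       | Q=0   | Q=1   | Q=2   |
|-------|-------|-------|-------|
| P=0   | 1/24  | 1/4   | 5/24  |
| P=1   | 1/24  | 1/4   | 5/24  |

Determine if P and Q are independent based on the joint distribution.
Marginal P(P) (row sums):
  P(P=0) = 1/24 + 1/4 + 5/24 = 1/2
  P(P=1) = 1/24 + 1/4 + 5/24 = 1/2
Marginal P(Q) (column sums):
  P(Q=0) = 1/24 + 1/24 = 1/12
  P(Q=1) = 1/4 + 1/4 = 1/2
  P(Q=2) = 5/24 + 5/24 = 5/12

P and Q are independent iff P(P=i,Q=j) = P(P=i)·P(Q=j) for every cell.
  P(P=0)·P(Q=0) = 1/2 × 1/12 = 1/24 = P(P=0,Q=0) ✓
  P(P=0)·P(Q=1) = 1/2 × 1/2 = 1/4 = P(P=0,Q=1) ✓
  P(P=0)·P(Q=2) = 1/2 × 5/12 = 5/24 = P(P=0,Q=2) ✓
  P(P=1)·P(Q=0) = 1/2 × 1/12 = 1/24 = P(P=1,Q=0) ✓
  P(P=1)·P(Q=1) = 1/2 × 1/2 = 1/4 = P(P=1,Q=1) ✓
  P(P=1)·P(Q=2) = 1/2 × 5/12 = 5/24 = P(P=1,Q=2) ✓

Yes, P and Q are independent: every cell factors, so I(P;Q) = 0 bits.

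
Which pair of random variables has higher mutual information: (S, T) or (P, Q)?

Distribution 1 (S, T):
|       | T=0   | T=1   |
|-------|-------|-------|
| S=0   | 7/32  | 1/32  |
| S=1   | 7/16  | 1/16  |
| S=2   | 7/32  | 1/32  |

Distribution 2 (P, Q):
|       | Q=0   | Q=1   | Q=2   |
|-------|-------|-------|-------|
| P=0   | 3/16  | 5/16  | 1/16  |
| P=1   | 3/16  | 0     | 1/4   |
Distribution 1 (S, T):
Marginal P(S) (row sums):
  P(S=0) = 7/32 + 1/32 = 1/4
  P(S=1) = 7/16 + 1/16 = 1/2
  P(S=2) = 7/32 + 1/32 = 1/4
Marginal P(T) (column sums):
  P(T=0) = 7/32 + 7/16 + 7/32 = 7/8
  P(T=1) = 1/32 + 1/16 + 1/32 = 1/8

H(S) = -[(1/4)·log₂(1/4) + (1/2)·log₂(1/2) + (1/4)·log₂(1/4)]
  = 0.5000 + 0.5000 + 0.5000
  = 1.5000 bits
H(T) = -[(7/8)·log₂(7/8) + (1/8)·log₂(1/8)]
  = 0.1686 + 0.3750
  = 0.5436 bits
H(S,T) = -[(7/32)·log₂(7/32) + (1/32)·log₂(1/32) + (7/16)·log₂(7/16) + (1/16)·log₂(1/16) + (7/32)·log₂(7/32) + (1/32)·log₂(1/32)]
  = 0.4796 + 0.1563 + 0.5218 + 0.2500 + 0.4796 + 0.1563
  = 2.0436 bits

I(S;T) = H(S) + H(T) - H(S,T)
  = 1.5000 + 0.5436 - 2.0436
  = 0.0000 bits

Distribution 2 (P, Q):
Marginal P(P) (row sums):
  P(P=0) = 3/16 + 5/16 + 1/16 = 9/16
  P(P=1) = 3/16 + 0 + 1/4 = 7/16
Marginal P(Q) (column sums):
  P(Q=0) = 3/16 + 3/16 = 3/8
  P(Q=1) = 5/16 + 0 = 5/16
  P(Q=2) = 1/16 + 1/4 = 5/16

H(P) = -[(9/16)·log₂(9/16) + (7/16)·log₂(7/16)]
  = 0.4669 + 0.5218
  = 0.9887 bits
H(Q) = -[(3/8)·log₂(3/8) + (5/16)·log₂(5/16) + (5/16)·log₂(5/16)]
  = 0.5306 + 0.5244 + 0.5244
  = 1.5794 bits
H(P,Q) = -[(3/16)·log₂(3/16) + (5/16)·log₂(5/16) + (1/16)·log₂(1/16) + (3/16)·log₂(3/16) + (1/4)·log₂(1/4)]
  = 0.4528 + 0.5244 + 0.2500 + 0.4528 + 0.5000
  = 2.1800 bits

I(P;Q) = H(P) + H(Q) - H(P,Q)
  = 0.9887 + 1.5794 - 2.1800
  = 0.3881 bits

I(P;Q) = 0.3881 bits > I(S;T) = 0.0000 bits, so (P, Q) has the higher mutual information (stronger dependence).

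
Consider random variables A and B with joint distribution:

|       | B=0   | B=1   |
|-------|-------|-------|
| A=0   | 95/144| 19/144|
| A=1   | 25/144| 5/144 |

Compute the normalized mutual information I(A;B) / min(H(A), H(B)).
Marginal P(A) (row sums):
  P(A=0) = 95/144 + 19/144 = 19/24
  P(A=1) = 25/144 + 5/144 = 5/24
Marginal P(B) (column sums):
  P(B=0) = 95/144 + 25/144 = 5/6
  P(B=1) = 19/144 + 5/144 = 1/6

H(A) = -[(19/24)·log₂(19/24) + (5/24)·log₂(5/24)]
  = 0.2668 + 0.4715
  = 0.7383 bits
H(B) = -[(5/6)·log₂(5/6) + (1/6)·log₂(1/6)]
  = 0.2192 + 0.4308
  = 0.6500 bits
H(A,B) = -[(95/144)·log₂(95/144) + (19/144)·log₂(19/144) + (25/144)·log₂(25/144) + (5/144)·log₂(5/144)]
  = 0.3959 + 0.3855 + 0.4386 + 0.1683
  = 1.3883 bits

I(A;B) = H(A) + H(B) - H(A,B)
  = 0.7383 + 0.6500 - 1.3883
  = 0.0000 bits

min(H(A), H(B)) = min(0.7383, 0.6500) = 0.6500 bits
Normalized MI = 0.0000 / 0.6500 = 0.0000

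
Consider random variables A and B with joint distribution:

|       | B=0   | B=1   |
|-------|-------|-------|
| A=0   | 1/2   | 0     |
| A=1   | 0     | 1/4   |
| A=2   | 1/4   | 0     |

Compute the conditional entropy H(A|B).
Marginal P(B) (column sums):
  P(B=0) = 1/2 + 0 + 1/4 = 3/4
  P(B=1) = 0 + 1/4 + 0 = 1/4

H(A|B) = -Σ P(A,B)·log₂ P(A|B), where P(A|B) = P(A,B) / P(B)
  (cells with P(A,B) = 0 contribute 0)
  (A=0,B=0): P(A|B) = (1/2)/(3/4) = 2/3;  -(1/2)·log₂(2/3) = 0.2925
  (A=1,B=1): P(A|B) = (1/4)/(1/4) = 1;  -(1/4)·log₂(1) = 0.0000
  (A=2,B=0): P(A|B) = (1/4)/(3/4) = 1/3;  -(1/4)·log₂(1/3) = 0.3962
H(A|B) = 0.2925 + 0.0000 + 0.3962
  = 0.6887 bits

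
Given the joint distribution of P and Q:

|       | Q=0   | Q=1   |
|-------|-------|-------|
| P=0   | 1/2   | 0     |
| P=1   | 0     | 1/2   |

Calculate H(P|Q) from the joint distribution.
Marginal P(Q) (column sums):
  P(Q=0) = 1/2 + 0 = 1/2
  P(Q=1) = 0 + 1/2 = 1/2

H(P|Q) = -Σ P(P,Q)·log₂ P(P|Q), where P(P|Q) = P(P,Q) / P(Q)
  (cells with P(P,Q) = 0 contribute 0)
  (P=0,Q=0): P(P|Q) = (1/2)/(1/2) = 1;  -(1/2)·log₂(1) = 0.0000
  (P=1,Q=1): P(P|Q) = (1/2)/(1/2) = 1;  -(1/2)·log₂(1) = 0.0000
H(P|Q) = 0.0000 + 0.0000
  = 0.0000 bits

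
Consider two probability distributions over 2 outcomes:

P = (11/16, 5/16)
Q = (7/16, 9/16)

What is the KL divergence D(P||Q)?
D(P||Q) = Σ P(i) log₂(P(i)/Q(i))
  i=0: (11/16) × log₂((11/16)/(7/16)) = (11/16) × log₂(11/7) = 0.4483
  i=1: (5/16) × log₂((5/16)/(9/16)) = (5/16) × log₂(5/9) = -0.2650
D(P||Q) = 0.4483 - 0.2650
  = 0.1833 bits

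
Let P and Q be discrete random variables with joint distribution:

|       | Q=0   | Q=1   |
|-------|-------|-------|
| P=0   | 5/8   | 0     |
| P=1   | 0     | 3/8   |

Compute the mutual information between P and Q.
Marginal P(P) (row sums):
  P(P=0) = 5/8 + 0 = 5/8
  P(P=1) = 0 + 3/8 = 3/8
Marginal P(Q) (column sums):
  P(Q=0) = 5/8 + 0 = 5/8
  P(Q=1) = 0 + 3/8 = 3/8

H(P) = -[(5/8)·log₂(5/8) + (3/8)·log₂(3/8)]
  = 0.4238 + 0.5306
  = 0.9544 bits
H(Q) = -[(5/8)·log₂(5/8) + (3/8)·log₂(3/8)]
  = 0.4238 + 0.5306
  = 0.9544 bits
H(P,Q) = -[(5/8)·log₂(5/8) + (3/8)·log₂(3/8)]
  = 0.4238 + 0.5306
  = 0.9544 bits

I(P;Q) = H(P) + H(Q) - H(P,Q)
  = 0.9544 + 0.9544 - 0.9544
  = 0.9544 bits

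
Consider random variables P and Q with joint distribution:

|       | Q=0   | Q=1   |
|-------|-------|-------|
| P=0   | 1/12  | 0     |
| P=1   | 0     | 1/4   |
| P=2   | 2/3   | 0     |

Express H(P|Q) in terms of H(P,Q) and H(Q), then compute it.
H(P|Q) = H(P,Q) - H(Q)

Marginal P(Q) (column sums):
  P(Q=0) = 1/12 + 0 + 2/3 = 3/4
  P(Q=1) = 0 + 1/4 + 0 = 1/4

H(P,Q) = -[(1/12)·log₂(1/12) + (1/4)·log₂(1/4) + (2/3)·log₂(2/3)]
  = 0.2987 + 0.5000 + 0.3900
  = 1.1887 bits
H(Q) = -[(3/4)·log₂(3/4) + (1/4)·log₂(1/4)]
  = 0.3113 + 0.5000
  = 0.8113 bits

H(P|Q) = 1.1887 - 0.8113 = 0.3774 bits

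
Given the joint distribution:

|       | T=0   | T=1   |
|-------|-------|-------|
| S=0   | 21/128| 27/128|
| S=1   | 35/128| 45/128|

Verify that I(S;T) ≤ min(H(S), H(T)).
Marginal P(S) (row sums):
  P(S=0) = 21/128 + 27/128 = 3/8
  P(S=1) = 35/128 + 45/128 = 5/8
Marginal P(T) (column sums):
  P(T=0) = 21/128 + 35/128 = 7/16
  P(T=1) = 27/128 + 45/128 = 9/16

H(S) = -[(3/8)·log₂(3/8) + (5/8)·log₂(5/8)]
  = 0.5306 + 0.4238
  = 0.9544 bits
H(T) = -[(7/16)·log₂(7/16) + (9/16)·log₂(9/16)]
  = 0.5218 + 0.4669
  = 0.9887 bits
H(S,T) = -[(21/128)·log₂(21/128) + (27/128)·log₂(27/128) + (35/128)·log₂(35/128) + (45/128)·log₂(45/128)]
  = 0.4278 + 0.4736 + 0.5115 + 0.5302
  = 1.9431 bits

I(S;T) = H(S) + H(T) - H(S,T)
  = 0.9544 + 0.9887 - 1.9431
  = 0.0000 bits

min(H(S), H(T)) = min(0.9544, 0.9887) = 0.9544 bits
Since 0.0000 ≤ 0.9544, the bound is satisfied ✓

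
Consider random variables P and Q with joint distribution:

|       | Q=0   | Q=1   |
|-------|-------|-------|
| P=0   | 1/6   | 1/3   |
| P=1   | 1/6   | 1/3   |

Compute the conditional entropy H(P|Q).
Marginal P(Q) (column sums):
  P(Q=0) = 1/6 + 1/6 = 1/3
  P(Q=1) = 1/3 + 1/3 = 2/3

H(P|Q) = -Σ P(P,Q)·log₂ P(P|Q), where P(P|Q) = P(P,Q) / P(Q)
  (P=0,Q=0): P(P|Q) = (1/6)/(1/3) = 1/2;  -(1/6)·log₂(1/2) = 0.1667
  (P=0,Q=1): P(P|Q) = (1/3)/(2/3) = 1/2;  -(1/3)·log₂(1/2) = 0.3333
  (P=1,Q=0): P(P|Q) = (1/6)/(1/3) = 1/2;  -(1/6)·log₂(1/2) = 0.1667
  (P=1,Q=1): P(P|Q) = (1/3)/(2/3) = 1/2;  -(1/3)·log₂(1/2) = 0.3333
H(P|Q) = 0.1667 + 0.3333 + 0.1667 + 0.3333
  = 1.0000 bits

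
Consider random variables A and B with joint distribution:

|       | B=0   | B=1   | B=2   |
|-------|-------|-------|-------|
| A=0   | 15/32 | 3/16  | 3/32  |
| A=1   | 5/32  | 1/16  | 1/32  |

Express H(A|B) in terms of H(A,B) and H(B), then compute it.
H(A|B) = H(A,B) - H(B)

Marginal P(B) (column sums):
  P(B=0) = 15/32 + 5/32 = 5/8
  P(B=1) = 3/16 + 1/16 = 1/4
  P(B=2) = 3/32 + 1/32 = 1/8

H(A,B) = -[(15/32)·log₂(15/32) + (3/16)·log₂(3/16) + (3/32)·log₂(3/32) + (5/32)·log₂(5/32) + (1/16)·log₂(1/16) + (1/32)·log₂(1/32)]
  = 0.5124 + 0.4528 + 0.3202 + 0.4184 + 0.2500 + 0.1563
  = 2.1101 bits
H(B) = -[(5/8)·log₂(5/8) + (1/4)·log₂(1/4) + (1/8)·log₂(1/8)]
  = 0.4238 + 0.5000 + 0.3750
  = 1.2988 bits

H(A|B) = 2.1101 - 1.2988 = 0.8113 bits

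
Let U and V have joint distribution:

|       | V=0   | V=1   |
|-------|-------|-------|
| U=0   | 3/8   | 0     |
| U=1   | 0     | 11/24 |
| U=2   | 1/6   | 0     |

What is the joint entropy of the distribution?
H(U,V) = -Σ P(U,V) log₂ P(U,V), summed over the non-zero cells:
H(U,V) = -[(3/8)·log₂(3/8) + (11/24)·log₂(11/24) + (1/6)·log₂(1/6)]
  = 0.5306 + 0.5159 + 0.4308
  = 1.4773 bits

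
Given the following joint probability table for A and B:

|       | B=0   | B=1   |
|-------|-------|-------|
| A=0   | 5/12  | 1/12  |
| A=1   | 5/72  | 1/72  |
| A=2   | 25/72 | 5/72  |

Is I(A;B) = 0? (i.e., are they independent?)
Marginal P(A) (row sums):
  P(A=0) = 5/12 + 1/12 = 1/2
  P(A=1) = 5/72 + 1/72 = 1/12
  P(A=2) = 25/72 + 5/72 = 5/12
Marginal P(B) (column sums):
  P(B=0) = 5/12 + 5/72 + 25/72 = 5/6
  P(B=1) = 1/12 + 1/72 + 5/72 = 1/6

A and B are independent iff P(A=i,B=j) = P(A=i)·P(B=j) for every cell.
  P(A=0)·P(B=0) = 1/2 × 5/6 = 5/12 = P(A=0,B=0) ✓
  P(A=0)·P(B=1) = 1/2 × 1/6 = 1/12 = P(A=0,B=1) ✓
  P(A=1)·P(B=0) = 1/12 × 5/6 = 5/72 = P(A=1,B=0) ✓
  P(A=1)·P(B=1) = 1/12 × 1/6 = 1/72 = P(A=1,B=1) ✓
  P(A=2)·P(B=0) = 5/12 × 5/6 = 25/72 = P(A=2,B=0) ✓
  P(A=2)·P(B=1) = 5/12 × 1/6 = 5/72 = P(A=2,B=1) ✓

Yes, A and B are independent: every cell factors, so I(A;B) = 0 bits.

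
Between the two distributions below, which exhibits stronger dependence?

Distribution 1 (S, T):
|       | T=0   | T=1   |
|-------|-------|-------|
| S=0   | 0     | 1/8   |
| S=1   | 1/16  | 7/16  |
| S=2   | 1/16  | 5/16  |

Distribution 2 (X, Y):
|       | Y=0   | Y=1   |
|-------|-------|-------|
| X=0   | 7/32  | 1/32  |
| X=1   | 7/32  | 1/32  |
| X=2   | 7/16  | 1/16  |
Distribution 1 (S, T):
Marginal P(S) (row sums):
  P(S=0) = 0 + 1/8 = 1/8
  P(S=1) = 1/16 + 7/16 = 1/2
  P(S=2) = 1/16 + 5/16 = 3/8
Marginal P(T) (column sums):
  P(T=0) = 0 + 1/16 + 1/16 = 1/8
  P(T=1) = 1/8 + 7/16 + 5/16 = 7/8

H(S) = -[(1/8)·log₂(1/8) + (1/2)·log₂(1/2) + (3/8)·log₂(3/8)]
  = 0.3750 + 0.5000 + 0.5306
  = 1.4056 bits
H(T) = -[(1/8)·log₂(1/8) + (7/8)·log₂(7/8)]
  = 0.3750 + 0.1686
  = 0.5436 bits
H(S,T) = -[(1/8)·log₂(1/8) + (1/16)·log₂(1/16) + (7/16)·log₂(7/16) + (1/16)·log₂(1/16) + (5/16)·log₂(5/16)]
  = 0.3750 + 0.2500 + 0.5218 + 0.2500 + 0.5244
  = 1.9212 bits

I(S;T) = H(S) + H(T) - H(S,T)
  = 1.4056 + 0.5436 - 1.9212
  = 0.0280 bits

Distribution 2 (X, Y):
Marginal P(X) (row sums):
  P(X=0) = 7/32 + 1/32 = 1/4
  P(X=1) = 7/32 + 1/32 = 1/4
  P(X=2) = 7/16 + 1/16 = 1/2
Marginal P(Y) (column sums):
  P(Y=0) = 7/32 + 7/32 + 7/16 = 7/8
  P(Y=1) = 1/32 + 1/32 + 1/16 = 1/8

H(X) = -[(1/4)·log₂(1/4) + (1/4)·log₂(1/4) + (1/2)·log₂(1/2)]
  = 0.5000 + 0.5000 + 0.5000
  = 1.5000 bits
H(Y) = -[(7/8)·log₂(7/8) + (1/8)·log₂(1/8)]
  = 0.1686 + 0.3750
  = 0.5436 bits
H(X,Y) = -[(7/32)·log₂(7/32) + (1/32)·log₂(1/32) + (7/32)·log₂(7/32) + (1/32)·log₂(1/32) + (7/16)·log₂(7/16) + (1/16)·log₂(1/16)]
  = 0.4796 + 0.1563 + 0.4796 + 0.1563 + 0.5218 + 0.2500
  = 2.0436 bits

I(X;Y) = H(X) + H(Y) - H(X,Y)
  = 1.5000 + 0.5436 - 2.0436
  = 0.0000 bits

I(S;T) = 0.0280 bits > I(X;Y) = 0.0000 bits, so (S, T) has the higher mutual information (stronger dependence).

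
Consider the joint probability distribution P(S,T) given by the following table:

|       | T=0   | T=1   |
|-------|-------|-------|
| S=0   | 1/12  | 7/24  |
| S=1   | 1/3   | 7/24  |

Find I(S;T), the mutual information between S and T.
Marginal P(S) (row sums):
  P(S=0) = 1/12 + 7/24 = 3/8
  P(S=1) = 1/3 + 7/24 = 5/8
Marginal P(T) (column sums):
  P(T=0) = 1/12 + 1/3 = 5/12
  P(T=1) = 7/24 + 7/24 = 7/12

H(S) = -[(3/8)·log₂(3/8) + (5/8)·log₂(5/8)]
  = 0.5306 + 0.4238
  = 0.9544 bits
H(T) = -[(5/12)·log₂(5/12) + (7/12)·log₂(7/12)]
  = 0.5263 + 0.4536
  = 0.9799 bits
H(S,T) = -[(1/12)·log₂(1/12) + (7/24)·log₂(7/24) + (1/3)·log₂(1/3) + (7/24)·log₂(7/24)]
  = 0.2987 + 0.5185 + 0.5283 + 0.5185
  = 1.8640 bits

I(S;T) = H(S) + H(T) - H(S,T)
  = 0.9544 + 0.9799 - 1.8640
  = 0.0703 bits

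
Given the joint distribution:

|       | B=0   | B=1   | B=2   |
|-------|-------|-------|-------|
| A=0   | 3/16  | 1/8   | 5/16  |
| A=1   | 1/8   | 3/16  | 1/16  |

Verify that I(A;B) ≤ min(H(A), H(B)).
Marginal P(A) (row sums):
  P(A=0) = 3/16 + 1/8 + 5/16 = 5/8
  P(A=1) = 1/8 + 3/16 + 1/16 = 3/8
Marginal P(B) (column sums):
  P(B=0) = 3/16 + 1/8 = 5/16
  P(B=1) = 1/8 + 3/16 = 5/16
  P(B=2) = 5/16 + 1/16 = 3/8

H(A) = -[(5/8)·log₂(5/8) + (3/8)·log₂(3/8)]
  = 0.4238 + 0.5306
  = 0.9544 bits
H(B) = -[(5/16)·log₂(5/16) + (5/16)·log₂(5/16) + (3/8)·log₂(3/8)]
  = 0.5244 + 0.5244 + 0.5306
  = 1.5794 bits
H(A,B) = -[(3/16)·log₂(3/16) + (1/8)·log₂(1/8) + (5/16)·log₂(5/16) + (1/8)·log₂(1/8) + (3/16)·log₂(3/16) + (1/16)·log₂(1/16)]
  = 0.4528 + 0.3750 + 0.5244 + 0.3750 + 0.4528 + 0.2500
  = 2.4300 bits

I(A;B) = H(A) + H(B) - H(A,B)
  = 0.9544 + 1.5794 - 2.4300
  = 0.1038 bits

min(H(A), H(B)) = min(0.9544, 1.5794) = 0.9544 bits
Since 0.1038 ≤ 0.9544, the bound is satisfied ✓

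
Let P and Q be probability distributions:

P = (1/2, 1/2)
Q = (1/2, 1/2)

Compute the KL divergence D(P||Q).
D(P||Q) = Σ P(i) log₂(P(i)/Q(i))
  i=0: (1/2) × log₂((1/2)/(1/2)) = (1/2) × log₂(1) = 0.0000
  i=1: (1/2) × log₂((1/2)/(1/2)) = (1/2) × log₂(1) = 0.0000
D(P||Q) = 0.0000 + 0.0000
  = 0.0000 bits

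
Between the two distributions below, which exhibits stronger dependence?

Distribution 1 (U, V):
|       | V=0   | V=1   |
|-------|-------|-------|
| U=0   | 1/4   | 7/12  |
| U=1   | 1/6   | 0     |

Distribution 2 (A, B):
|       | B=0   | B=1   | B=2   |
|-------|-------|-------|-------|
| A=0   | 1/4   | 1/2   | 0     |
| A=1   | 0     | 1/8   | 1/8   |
Distribution 1 (U, V):
Marginal P(U) (row sums):
  P(U=0) = 1/4 + 7/12 = 5/6
  P(U=1) = 1/6 + 0 = 1/6
Marginal P(V) (column sums):
  P(V=0) = 1/4 + 1/6 = 5/12
  P(V=1) = 7/12 + 0 = 7/12

H(U) = -[(5/6)·log₂(5/6) + (1/6)·log₂(1/6)]
  = 0.2192 + 0.4308
  = 0.6500 bits
H(V) = -[(5/12)·log₂(5/12) + (7/12)·log₂(7/12)]
  = 0.5263 + 0.4536
  = 0.9799 bits
H(U,V) = -[(1/4)·log₂(1/4) + (7/12)·log₂(7/12) + (1/6)·log₂(1/6)]
  = 0.5000 + 0.4536 + 0.4308
  = 1.3844 bits

I(U;V) = H(U) + H(V) - H(U,V)
  = 0.6500 + 0.9799 - 1.3844
  = 0.2455 bits

Distribution 2 (A, B):
Marginal P(A) (row sums):
  P(A=0) = 1/4 + 1/2 + 0 = 3/4
  P(A=1) = 0 + 1/8 + 1/8 = 1/4
Marginal P(B) (column sums):
  P(B=0) = 1/4 + 0 = 1/4
  P(B=1) = 1/2 + 1/8 = 5/8
  P(B=2) = 0 + 1/8 = 1/8

H(A) = -[(3/4)·log₂(3/4) + (1/4)·log₂(1/4)]
  = 0.3113 + 0.5000
  = 0.8113 bits
H(B) = -[(1/4)·log₂(1/4) + (5/8)·log₂(5/8) + (1/8)·log₂(1/8)]
  = 0.5000 + 0.4238 + 0.3750
  = 1.2988 bits
H(A,B) = -[(1/4)·log₂(1/4) + (1/2)·log₂(1/2) + (1/8)·log₂(1/8) + (1/8)·log₂(1/8)]
  = 0.5000 + 0.5000 + 0.3750 + 0.3750
  = 1.7500 bits

I(A;B) = H(A) + H(B) - H(A,B)
  = 0.8113 + 1.2988 - 1.7500
  = 0.3601 bits

I(A;B) = 0.3601 bits > I(U;V) = 0.2455 bits, so (A, B) has the higher mutual information (stronger dependence).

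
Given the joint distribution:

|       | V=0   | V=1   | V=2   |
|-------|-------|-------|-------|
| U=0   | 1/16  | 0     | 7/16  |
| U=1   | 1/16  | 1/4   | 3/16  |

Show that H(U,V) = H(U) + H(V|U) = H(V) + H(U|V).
Marginal P(U) (row sums):
  P(U=0) = 1/16 + 0 + 7/16 = 1/2
  P(U=1) = 1/16 + 1/4 + 3/16 = 1/2
Marginal P(V) (column sums):
  P(V=0) = 1/16 + 1/16 = 1/8
  P(V=1) = 0 + 1/4 = 1/4
  P(V=2) = 7/16 + 3/16 = 5/8

Decomposition 1: H(U) + H(V|U)
H(U) = -[(1/2)·log₂(1/2) + (1/2)·log₂(1/2)]
  = 0.5000 + 0.5000
  = 1.0000 bits
H(V|U) = -Σ P(U,V)·log₂ P(V|U), where P(V|U) = P(U,V) / P(U)
  (cells with P(U,V) = 0 contribute 0)
  (U=0,V=0): P(V|U) = (1/16)/(1/2) = 1/8;  -(1/16)·log₂(1/8) = 0.1875
  (U=0,V=2): P(V|U) = (7/16)/(1/2) = 7/8;  -(7/16)·log₂(7/8) = 0.0843
  (U=1,V=0): P(V|U) = (1/16)/(1/2) = 1/8;  -(1/16)·log₂(1/8) = 0.1875
  (U=1,V=1): P(V|U) = (1/4)/(1/2) = 1/2;  -(1/4)·log₂(1/2) = 0.2500
  (U=1,V=2): P(V|U) = (3/16)/(1/2) = 3/8;  -(3/16)·log₂(3/8) = 0.2653
H(V|U) = 0.1875 + 0.0843 + 0.1875 + 0.2500 + 0.2653
  = 0.9746 bits
H(U) + H(V|U) = 1.0000 + 0.9746 = 1.9746 bits

Decomposition 2: H(V) + H(U|V)
H(V) = -[(1/8)·log₂(1/8) + (1/4)·log₂(1/4) + (5/8)·log₂(5/8)]
  = 0.3750 + 0.5000 + 0.4238
  = 1.2988 bits
H(U|V) = -Σ P(U,V)·log₂ P(U|V), where P(U|V) = P(U,V) / P(V)
  (cells with P(U,V) = 0 contribute 0)
  (U=0,V=0): P(U|V) = (1/16)/(1/8) = 1/2;  -(1/16)·log₂(1/2) = 0.0625
  (U=0,V=2): P(U|V) = (7/16)/(5/8) = 7/10;  -(7/16)·log₂(7/10) = 0.2251
  (U=1,V=0): P(U|V) = (1/16)/(1/8) = 1/2;  -(1/16)·log₂(1/2) = 0.0625
  (U=1,V=1): P(U|V) = (1/4)/(1/4) = 1;  -(1/4)·log₂(1) = 0.0000
  (U=1,V=2): P(U|V) = (3/16)/(5/8) = 3/10;  -(3/16)·log₂(3/10) = 0.3257
H(U|V) = 0.0625 + 0.2251 + 0.0625 + 0.0000 + 0.3257
  = 0.6758 bits
H(V) + H(U|V) = 1.2988 + 0.6758 = 1.9746 bits

Direct computation of the joint entropy:
H(U,V) = -[(1/16)·log₂(1/16) + (7/16)·log₂(7/16) + (1/16)·log₂(1/16) + (1/4)·log₂(1/4) + (3/16)·log₂(3/16)]
  = 0.2500 + 0.5218 + 0.2500 + 0.5000 + 0.4528
  = 1.9746 bits

All three agree: H(U,V) = 1.9746 bits ✓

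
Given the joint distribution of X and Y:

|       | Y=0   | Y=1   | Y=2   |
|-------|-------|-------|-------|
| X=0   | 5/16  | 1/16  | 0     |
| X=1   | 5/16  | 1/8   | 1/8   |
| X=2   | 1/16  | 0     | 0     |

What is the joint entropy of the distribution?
H(X,Y) = -Σ P(X,Y) log₂ P(X,Y), summed over the non-zero cells:
H(X,Y) = -[(5/16)·log₂(5/16) + (1/16)·log₂(1/16) + (5/16)·log₂(5/16) + (1/8)·log₂(1/8) + (1/8)·log₂(1/8) + (1/16)·log₂(1/16)]
  = 0.5244 + 0.2500 + 0.5244 + 0.3750 + 0.3750 + 0.2500
  = 2.2988 bits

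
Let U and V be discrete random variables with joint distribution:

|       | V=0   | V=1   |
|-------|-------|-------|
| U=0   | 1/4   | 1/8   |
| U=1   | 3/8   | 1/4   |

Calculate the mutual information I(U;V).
Marginal P(U) (row sums):
  P(U=0) = 1/4 + 1/8 = 3/8
  P(U=1) = 3/8 + 1/4 = 5/8
Marginal P(V) (column sums):
  P(V=0) = 1/4 + 3/8 = 5/8
  P(V=1) = 1/8 + 1/4 = 3/8

H(U) = -[(3/8)·log₂(3/8) + (5/8)·log₂(5/8)]
  = 0.5306 + 0.4238
  = 0.9544 bits
H(V) = -[(5/8)·log₂(5/8) + (3/8)·log₂(3/8)]
  = 0.4238 + 0.5306
  = 0.9544 bits
H(U,V) = -[(1/4)·log₂(1/4) + (1/8)·log₂(1/8) + (3/8)·log₂(3/8) + (1/4)·log₂(1/4)]
  = 0.5000 + 0.3750 + 0.5306 + 0.5000
  = 1.9056 bits

I(U;V) = H(U) + H(V) - H(U,V)
  = 0.9544 + 0.9544 - 1.9056
  = 0.0032 bits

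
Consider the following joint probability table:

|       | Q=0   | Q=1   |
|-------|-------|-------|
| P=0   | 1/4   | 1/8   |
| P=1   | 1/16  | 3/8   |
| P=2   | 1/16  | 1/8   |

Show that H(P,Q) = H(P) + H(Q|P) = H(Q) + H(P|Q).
Marginal P(P) (row sums):
  P(P=0) = 1/4 + 1/8 = 3/8
  P(P=1) = 1/16 + 3/8 = 7/16
  P(P=2) = 1/16 + 1/8 = 3/16
Marginal P(Q) (column sums):
  P(Q=0) = 1/4 + 1/16 + 1/16 = 3/8
  P(Q=1) = 1/8 + 3/8 + 1/8 = 5/8

Decomposition 1: H(P) + H(Q|P)
H(P) = -[(3/8)·log₂(3/8) + (7/16)·log₂(7/16) + (3/16)·log₂(3/16)]
  = 0.5306 + 0.5218 + 0.4528
  = 1.5052 bits
H(Q|P) = -Σ P(P,Q)·log₂ P(Q|P), where P(Q|P) = P(P,Q) / P(P)
  (P=0,Q=0): P(Q|P) = (1/4)/(3/8) = 2/3;  -(1/4)·log₂(2/3) = 0.1462
  (P=0,Q=1): P(Q|P) = (1/8)/(3/8) = 1/3;  -(1/8)·log₂(1/3) = 0.1981
  (P=1,Q=0): P(Q|P) = (1/16)/(7/16) = 1/7;  -(1/16)·log₂(1/7) = 0.1755
  (P=1,Q=1): P(Q|P) = (3/8)/(7/16) = 6/7;  -(3/8)·log₂(6/7) = 0.0834
  (P=2,Q=0): P(Q|P) = (1/16)/(3/16) = 1/3;  -(1/16)·log₂(1/3) = 0.0991
  (P=2,Q=1): P(Q|P) = (1/8)/(3/16) = 2/3;  -(1/8)·log₂(2/3) = 0.0731
H(Q|P) = 0.1462 + 0.1981 + 0.1755 + 0.0834 + 0.0991 + 0.0731
  = 0.7754 bits
H(P) + H(Q|P) = 1.5052 + 0.7754 = 2.2806 bits

Decomposition 2: H(Q) + H(P|Q)
H(Q) = -[(3/8)·log₂(3/8) + (5/8)·log₂(5/8)]
  = 0.5306 + 0.4238
  = 0.9544 bits
H(P|Q) = -Σ P(P,Q)·log₂ P(P|Q), where P(P|Q) = P(P,Q) / P(Q)
  (P=0,Q=0): P(P|Q) = (1/4)/(3/8) = 2/3;  -(1/4)·log₂(2/3) = 0.1462
  (P=0,Q=1): P(P|Q) = (1/8)/(5/8) = 1/5;  -(1/8)·log₂(1/5) = 0.2902
  (P=1,Q=0): P(P|Q) = (1/16)/(3/8) = 1/6;  -(1/16)·log₂(1/6) = 0.1616
  (P=1,Q=1): P(P|Q) = (3/8)/(5/8) = 3/5;  -(3/8)·log₂(3/5) = 0.2764
  (P=2,Q=0): P(P|Q) = (1/16)/(3/8) = 1/6;  -(1/16)·log₂(1/6) = 0.1616
  (P=2,Q=1): P(P|Q) = (1/8)/(5/8) = 1/5;  -(1/8)·log₂(1/5) = 0.2902
H(P|Q) = 0.1462 + 0.2902 + 0.1616 + 0.2764 + 0.1616 + 0.2902
  = 1.3262 bits
H(Q) + H(P|Q) = 0.9544 + 1.3262 = 2.2806 bits

Direct computation of the joint entropy:
H(P,Q) = -[(1/4)·log₂(1/4) + (1/8)·log₂(1/8) + (1/16)·log₂(1/16) + (3/8)·log₂(3/8) + (1/16)·log₂(1/16) + (1/8)·log₂(1/8)]
  = 0.5000 + 0.3750 + 0.2500 + 0.5306 + 0.2500 + 0.3750
  = 2.2806 bits

All three agree: H(P,Q) = 2.2806 bits ✓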